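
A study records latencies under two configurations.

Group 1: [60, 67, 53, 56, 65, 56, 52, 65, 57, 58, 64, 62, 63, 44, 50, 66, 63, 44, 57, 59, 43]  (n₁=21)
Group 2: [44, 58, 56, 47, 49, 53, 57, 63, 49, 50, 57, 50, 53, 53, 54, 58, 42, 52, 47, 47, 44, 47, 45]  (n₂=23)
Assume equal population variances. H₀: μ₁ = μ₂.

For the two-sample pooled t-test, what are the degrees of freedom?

degrees of freedom = 42

df = n₁ + n₂ − 2 = 21 + 23 − 2 = 42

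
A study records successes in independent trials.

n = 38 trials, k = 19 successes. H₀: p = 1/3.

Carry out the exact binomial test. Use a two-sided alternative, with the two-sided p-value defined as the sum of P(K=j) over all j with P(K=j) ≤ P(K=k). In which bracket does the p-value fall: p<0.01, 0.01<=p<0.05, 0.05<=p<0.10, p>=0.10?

p-value bracket: 0.01<=p<0.05

Exact binomial: n=38, k=19, p₀=1/3=0.3333
P(X=j) = C(n,j)·p₀^j·(1−p₀)^(n−j); p = Σ P(X=j) over j with P(X=j) ≤ P(X=19)
p-value (two-sided) = 0.03780
→ bracket: 0.01<=p<0.05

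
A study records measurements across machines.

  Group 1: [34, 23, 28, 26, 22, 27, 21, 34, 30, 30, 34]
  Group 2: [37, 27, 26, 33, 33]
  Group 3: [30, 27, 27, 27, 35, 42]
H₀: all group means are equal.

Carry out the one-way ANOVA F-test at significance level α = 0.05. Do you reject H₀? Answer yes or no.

reject H₀: no

Group means [28.09, 31.20, 31.33], grand mean 29.682
SSB = Σnᵢ(x̄ᵢ−x̄)² = 55.730; SSW = ΣΣ(x−x̄ᵢ)² = 501.042
MSB = 55.730/2 = 27.8652; MSW = 501.042/19 = 26.3707
F = MSB/MSW = 1.0567
df = (2, 19)
p-value (upper-tail) = 0.36717
At α=0.05: p ≥ α → fail to reject H₀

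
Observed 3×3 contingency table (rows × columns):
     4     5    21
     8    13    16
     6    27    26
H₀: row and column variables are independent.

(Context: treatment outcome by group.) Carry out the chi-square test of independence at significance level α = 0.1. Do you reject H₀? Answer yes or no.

reject H₀: yes

Row totals [30, 37, 59], col totals [18, 45, 63], n=126
χ² = (4−4.29)²/4.29 + (5−10.71)²/10.71 + (21−15.00)²/15.00 + (8−5.29)²/5.29 + (13−13.21)²/13.21 + (16−18.50)²/18.50 + (6−8.43)²/8.43 + (27−21.07)²/21.07 + (26−29.50)²/29.50 = 9.9849
df = 4
p-value (upper-tail) = 0.04068
At α=0.1: p < α → reject H₀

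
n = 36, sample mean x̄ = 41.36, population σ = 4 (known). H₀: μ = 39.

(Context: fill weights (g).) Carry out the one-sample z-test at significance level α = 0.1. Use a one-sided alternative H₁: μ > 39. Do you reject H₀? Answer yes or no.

SE = σ/√n = 4/√36 = 0.6667
z = (x̄−μ₀)/SE = (41.36−39)/0.6667 = 3.5400
p-value (one-sided, H₁ greater) = 0.00020
At α=0.1: p < α → reject H₀

reject H₀: yes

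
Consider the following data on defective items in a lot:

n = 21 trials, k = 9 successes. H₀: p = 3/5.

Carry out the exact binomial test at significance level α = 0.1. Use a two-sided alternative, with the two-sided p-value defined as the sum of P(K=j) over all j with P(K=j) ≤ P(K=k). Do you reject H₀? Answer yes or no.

Exact binomial: n=21, k=9, p₀=3/5=0.6000
P(X=j) = C(n,j)·p₀^j·(1−p₀)^(n−j); p = Σ P(X=j) over j with P(X=j) ≤ P(X=9)
p-value (two-sided) = 0.12188
At α=0.1: p ≥ α → fail to reject H₀

reject H₀: no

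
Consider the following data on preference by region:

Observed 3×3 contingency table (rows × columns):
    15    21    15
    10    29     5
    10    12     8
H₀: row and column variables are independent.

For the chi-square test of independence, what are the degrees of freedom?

df = (r−1)(c−1) = (3−1)·(3−1) = 4

degrees of freedom = 4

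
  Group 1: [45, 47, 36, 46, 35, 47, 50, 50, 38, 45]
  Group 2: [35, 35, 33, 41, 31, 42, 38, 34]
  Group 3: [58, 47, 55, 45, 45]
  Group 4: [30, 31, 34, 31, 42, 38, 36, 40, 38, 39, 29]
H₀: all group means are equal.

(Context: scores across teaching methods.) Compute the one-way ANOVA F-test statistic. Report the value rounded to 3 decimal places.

test statistic = 13.894

Group means [43.90, 36.12, 50.00, 35.27], grand mean 40.176
SSB = Σnᵢ(x̄ᵢ−x̄)² = 1016.984; SSW = ΣΣ(x−x̄ᵢ)² = 731.957
MSB = 1016.984/3 = 338.9948; MSW = 731.957/30 = 24.3986
F = MSB/MSW = 13.8940
df = (3, 30)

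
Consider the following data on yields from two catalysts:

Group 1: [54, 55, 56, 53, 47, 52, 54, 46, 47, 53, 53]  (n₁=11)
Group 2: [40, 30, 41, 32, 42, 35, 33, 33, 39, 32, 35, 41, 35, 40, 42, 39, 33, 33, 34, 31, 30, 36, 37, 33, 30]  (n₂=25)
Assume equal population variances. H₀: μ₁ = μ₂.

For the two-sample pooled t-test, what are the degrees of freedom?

degrees of freedom = 34

df = n₁ + n₂ − 2 = 11 + 25 − 2 = 34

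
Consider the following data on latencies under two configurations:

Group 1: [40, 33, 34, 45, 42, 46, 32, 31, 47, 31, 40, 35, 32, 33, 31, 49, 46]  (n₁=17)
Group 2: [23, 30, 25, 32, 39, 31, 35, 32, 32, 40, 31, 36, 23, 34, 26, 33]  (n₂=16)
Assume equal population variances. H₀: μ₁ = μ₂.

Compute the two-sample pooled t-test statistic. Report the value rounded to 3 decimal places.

test statistic = 3.241

x̄₁=38.059, s₁=6.600, n₁=17
x̄₂=31.375, s₂=5.097, n₂=16
s_p² = [16·6.600² + 15·5.097²]/31 = 35.0546
SE = √(s_p²·(1/17+1/16)) = 2.0623
t = (38.059−31.375)/2.0623 = 3.2410
df = 31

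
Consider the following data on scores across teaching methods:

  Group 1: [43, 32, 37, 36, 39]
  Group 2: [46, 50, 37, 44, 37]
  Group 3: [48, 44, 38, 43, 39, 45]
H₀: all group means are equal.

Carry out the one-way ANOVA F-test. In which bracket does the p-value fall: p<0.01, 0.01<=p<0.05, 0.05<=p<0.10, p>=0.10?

p-value bracket: p>=0.10

Group means [37.40, 42.80, 42.83], grand mean 41.125
SSB = Σnᵢ(x̄ᵢ−x̄)² = 100.917; SSW = ΣΣ(x−x̄ᵢ)² = 266.833
MSB = 100.917/2 = 50.4583; MSW = 266.833/13 = 20.5256
F = MSB/MSW = 2.4583
df = (2, 13)
p-value (upper-tail) = 0.12430
→ bracket: p>=0.10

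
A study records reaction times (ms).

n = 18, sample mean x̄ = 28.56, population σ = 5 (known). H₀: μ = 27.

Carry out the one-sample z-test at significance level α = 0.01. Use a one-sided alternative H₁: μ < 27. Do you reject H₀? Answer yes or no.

SE = σ/√n = 5/√18 = 1.1785
z = (x̄−μ₀)/SE = (28.56−27)/1.1785 = 1.3237
p-value (one-sided, H₁ less) = 0.90720
At α=0.01: p ≥ α → fail to reject H₀

reject H₀: no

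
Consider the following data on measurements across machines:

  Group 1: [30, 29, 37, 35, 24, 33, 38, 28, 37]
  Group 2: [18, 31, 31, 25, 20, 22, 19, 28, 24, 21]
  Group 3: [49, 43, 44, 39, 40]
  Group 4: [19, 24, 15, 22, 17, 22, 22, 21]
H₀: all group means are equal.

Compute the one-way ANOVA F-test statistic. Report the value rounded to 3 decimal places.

Group means [32.33, 23.90, 43.00, 20.25], grand mean 28.344
SSB = Σnᵢ(x̄ᵢ−x̄)² = 1938.819; SSW = ΣΣ(x−x̄ᵢ)² = 518.400
MSB = 1938.819/3 = 646.2729; MSW = 518.400/28 = 18.5143
F = MSB/MSW = 34.9067
df = (3, 28)

test statistic = 34.907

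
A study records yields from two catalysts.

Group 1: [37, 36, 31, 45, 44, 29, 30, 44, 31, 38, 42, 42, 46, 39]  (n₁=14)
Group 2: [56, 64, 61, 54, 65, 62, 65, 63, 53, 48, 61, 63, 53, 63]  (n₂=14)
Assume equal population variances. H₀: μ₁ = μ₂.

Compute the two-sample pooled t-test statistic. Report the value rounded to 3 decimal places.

test statistic = -9.800

x̄₁=38.143, s₁=5.985, n₁=14
x̄₂=59.357, s₂=5.458, n₂=14
s_p² = [13·5.985² + 13·5.458²]/26 = 32.8049
SE = √(s_p²·(1/14+1/14)) = 2.1648
t = (38.143−59.357)/2.1648 = -9.7996
df = 26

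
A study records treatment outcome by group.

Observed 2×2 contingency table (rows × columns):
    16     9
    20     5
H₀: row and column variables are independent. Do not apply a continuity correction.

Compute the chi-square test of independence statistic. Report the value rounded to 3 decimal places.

Row totals [25, 25], col totals [36, 14], n=50
χ² = (16−18.00)²/18.00 + (9−7.00)²/7.00 + (20−18.00)²/18.00 + (5−7.00)²/7.00 = 1.5873
df = 1

test statistic = 1.587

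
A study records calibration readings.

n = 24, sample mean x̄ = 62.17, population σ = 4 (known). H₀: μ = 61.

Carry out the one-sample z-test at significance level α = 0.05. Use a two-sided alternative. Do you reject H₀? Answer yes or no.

SE = σ/√n = 4/√24 = 0.8165
z = (x̄−μ₀)/SE = (62.17−61)/0.8165 = 1.4330
p-value (two-sided) = 0.15187
At α=0.05: p ≥ α → fail to reject H₀

reject H₀: no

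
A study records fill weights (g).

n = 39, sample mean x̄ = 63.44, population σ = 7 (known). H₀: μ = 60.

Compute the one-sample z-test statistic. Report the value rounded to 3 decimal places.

SE = σ/√n = 7/√39 = 1.1209
z = (x̄−μ₀)/SE = (63.44−60)/1.1209 = 3.0690

test statistic = 3.069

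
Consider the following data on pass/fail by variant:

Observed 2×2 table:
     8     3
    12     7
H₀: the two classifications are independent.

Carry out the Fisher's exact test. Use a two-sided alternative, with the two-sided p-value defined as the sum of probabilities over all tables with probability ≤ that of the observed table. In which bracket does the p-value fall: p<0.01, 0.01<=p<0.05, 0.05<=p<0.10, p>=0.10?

Margins: r₁=11, r₂=19, c₁=20, c₂=10, n=30
p_obs = C(11,8)·C(19,12)/C(30,20); sum pmf over tables with pmf ≤ p_obs
p-value (two-sided) = 0.70200
→ bracket: p>=0.10

p-value bracket: p>=0.10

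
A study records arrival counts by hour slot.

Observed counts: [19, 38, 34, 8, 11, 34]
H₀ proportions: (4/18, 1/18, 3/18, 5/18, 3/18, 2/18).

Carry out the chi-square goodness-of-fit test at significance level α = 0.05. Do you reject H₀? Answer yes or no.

reject H₀: yes

n = 144; E_i = n·p_i = [32.00, 8.00, 24.00, 40.00, 24.00, 16.00]
χ² = (19−32.00)²/32.00 + (38−8.00)²/8.00 + (34−24.00)²/24.00 + (8−40.00)²/40.00 + (11−24.00)²/24.00 + (34−16.00)²/16.00 = 174.8396
df = 5
p-value (upper-tail) = 0.00000
At α=0.05: p < α → reject H₀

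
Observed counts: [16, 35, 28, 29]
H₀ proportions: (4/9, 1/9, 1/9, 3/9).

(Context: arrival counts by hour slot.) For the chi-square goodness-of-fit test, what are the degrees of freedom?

df = k − 1 = 4 − 1 = 3

degrees of freedom = 3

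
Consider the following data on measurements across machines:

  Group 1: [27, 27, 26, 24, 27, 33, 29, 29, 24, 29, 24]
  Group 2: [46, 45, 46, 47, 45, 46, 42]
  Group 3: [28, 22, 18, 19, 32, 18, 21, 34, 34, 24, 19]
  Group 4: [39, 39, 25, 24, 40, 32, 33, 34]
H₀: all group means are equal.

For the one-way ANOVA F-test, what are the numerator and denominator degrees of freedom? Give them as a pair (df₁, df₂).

degrees of freedom = [3, 33]

k = 4 groups, N = 37 total
df = (k−1, N−k) = (4−1, 37−4) = (3, 33)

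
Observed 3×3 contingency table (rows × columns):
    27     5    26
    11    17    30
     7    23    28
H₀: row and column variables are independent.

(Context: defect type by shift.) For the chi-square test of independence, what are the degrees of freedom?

degrees of freedom = 4

df = (r−1)(c−1) = (3−1)·(3−1) = 4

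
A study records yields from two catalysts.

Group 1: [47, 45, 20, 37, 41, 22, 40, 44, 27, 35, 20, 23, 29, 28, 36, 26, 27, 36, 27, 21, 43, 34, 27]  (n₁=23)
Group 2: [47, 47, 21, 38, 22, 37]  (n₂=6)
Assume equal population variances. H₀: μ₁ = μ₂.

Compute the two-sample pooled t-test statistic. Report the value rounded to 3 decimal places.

test statistic = -0.800

x̄₁=31.957, s₁=8.594, n₁=23
x̄₂=35.333, s₂=11.535, n₂=6
s_p² = [22·8.594² + 5·11.535²]/27 = 84.8256
SE = √(s_p²·(1/23+1/6)) = 4.2220
t = (31.957−35.333)/4.2220 = -0.7998
df = 27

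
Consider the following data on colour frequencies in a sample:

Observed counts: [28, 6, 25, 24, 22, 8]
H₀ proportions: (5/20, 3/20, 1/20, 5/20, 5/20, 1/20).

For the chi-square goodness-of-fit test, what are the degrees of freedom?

degrees of freedom = 5

df = k − 1 = 6 − 1 = 5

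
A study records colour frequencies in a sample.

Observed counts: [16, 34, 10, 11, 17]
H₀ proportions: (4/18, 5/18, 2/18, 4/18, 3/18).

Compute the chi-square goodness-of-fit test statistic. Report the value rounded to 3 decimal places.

n = 88; E_i = n·p_i = [19.56, 24.44, 9.78, 19.56, 14.67]
χ² = (16−19.56)²/19.56 + (34−24.44)²/24.44 + (10−9.78)²/9.78 + (11−19.56)²/19.56 + (17−14.67)²/14.67 = 8.5011
df = 4

test statistic = 8.501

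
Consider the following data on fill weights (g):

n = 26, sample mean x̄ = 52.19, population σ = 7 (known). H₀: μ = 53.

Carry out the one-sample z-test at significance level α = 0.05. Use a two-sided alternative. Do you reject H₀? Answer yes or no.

reject H₀: no

SE = σ/√n = 7/√26 = 1.3728
z = (x̄−μ₀)/SE = (52.19−53)/1.3728 = -0.5900
p-value (two-sided) = 0.55517
At α=0.05: p ≥ α → fail to reject H₀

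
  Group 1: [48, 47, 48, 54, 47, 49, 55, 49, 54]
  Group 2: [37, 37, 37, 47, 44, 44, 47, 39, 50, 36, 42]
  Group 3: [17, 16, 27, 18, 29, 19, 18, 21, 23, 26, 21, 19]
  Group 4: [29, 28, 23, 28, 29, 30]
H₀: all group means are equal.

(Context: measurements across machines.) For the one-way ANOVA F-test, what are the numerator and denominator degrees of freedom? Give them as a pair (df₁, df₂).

degrees of freedom = [3, 34]

k = 4 groups, N = 38 total
df = (k−1, N−k) = (4−1, 38−4) = (3, 34)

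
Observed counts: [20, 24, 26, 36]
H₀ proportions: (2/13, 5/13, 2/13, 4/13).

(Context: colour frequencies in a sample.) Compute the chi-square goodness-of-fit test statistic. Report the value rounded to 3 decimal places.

test statistic = 13.845

n = 106; E_i = n·p_i = [16.31, 40.77, 16.31, 32.62]
χ² = (20−16.31)²/16.31 + (24−40.77)²/40.77 + (26−16.31)²/16.31 + (36−32.62)²/32.62 = 13.8453
df = 3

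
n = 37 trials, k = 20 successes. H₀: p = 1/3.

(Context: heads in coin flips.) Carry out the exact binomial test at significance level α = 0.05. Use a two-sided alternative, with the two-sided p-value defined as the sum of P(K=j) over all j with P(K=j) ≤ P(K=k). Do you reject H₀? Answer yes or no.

Exact binomial: n=37, k=20, p₀=1/3=0.3333
P(X=j) = C(n,j)·p₀^j·(1−p₀)^(n−j); p = Σ P(X=j) over j with P(X=j) ≤ P(X=20)
p-value (two-sided) = 0.01326
At α=0.05: p < α → reject H₀

reject H₀: yes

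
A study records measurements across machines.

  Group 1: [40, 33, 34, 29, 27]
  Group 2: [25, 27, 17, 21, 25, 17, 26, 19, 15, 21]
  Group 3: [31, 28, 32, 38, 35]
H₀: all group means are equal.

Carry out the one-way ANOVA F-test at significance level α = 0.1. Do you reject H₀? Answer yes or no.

reject H₀: yes

Group means [32.60, 21.30, 32.80], grand mean 27.000
SSB = Σnᵢ(x̄ᵢ−x̄)² = 649.900; SSW = ΣΣ(x−x̄ᵢ)² = 324.100
MSB = 649.900/2 = 324.9500; MSW = 324.100/17 = 19.0647
F = MSB/MSW = 17.0446
df = (2, 17)
p-value (upper-tail) = 0.00009
At α=0.1: p < α → reject H₀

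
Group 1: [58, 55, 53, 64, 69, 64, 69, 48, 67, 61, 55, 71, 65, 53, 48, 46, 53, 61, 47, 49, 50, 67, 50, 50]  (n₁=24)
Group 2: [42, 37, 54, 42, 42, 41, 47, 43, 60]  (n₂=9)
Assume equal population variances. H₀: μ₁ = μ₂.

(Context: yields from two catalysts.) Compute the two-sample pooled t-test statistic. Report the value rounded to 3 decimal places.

test statistic = 3.833

x̄₁=57.208, s₁=8.151, n₁=24
x̄₂=45.333, s₂=7.246, n₂=9
s_p² = [23·8.151² + 8·7.246²]/31 = 62.8374
SE = √(s_p²·(1/24+1/9)) = 3.0984
t = (57.208−45.333)/3.0984 = 3.8326
df = 31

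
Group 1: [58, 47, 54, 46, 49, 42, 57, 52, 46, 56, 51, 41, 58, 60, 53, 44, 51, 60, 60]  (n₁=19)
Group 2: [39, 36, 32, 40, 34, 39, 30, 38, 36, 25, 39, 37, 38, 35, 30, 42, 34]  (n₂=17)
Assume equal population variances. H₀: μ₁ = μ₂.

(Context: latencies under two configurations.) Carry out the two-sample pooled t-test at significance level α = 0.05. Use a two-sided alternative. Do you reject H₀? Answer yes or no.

x̄₁=51.842, s₁=6.247, n₁=19
x̄₂=35.529, s₂=4.346, n₂=17
s_p² = [18·6.247² + 16·4.346²]/34 = 29.5518
SE = √(s_p²·(1/19+1/17)) = 1.8149
t = (51.842−35.529)/1.8149 = 8.9884
df = 34
p-value (two-sided) = 0.00000
At α=0.05: p < α → reject H₀

reject H₀: yes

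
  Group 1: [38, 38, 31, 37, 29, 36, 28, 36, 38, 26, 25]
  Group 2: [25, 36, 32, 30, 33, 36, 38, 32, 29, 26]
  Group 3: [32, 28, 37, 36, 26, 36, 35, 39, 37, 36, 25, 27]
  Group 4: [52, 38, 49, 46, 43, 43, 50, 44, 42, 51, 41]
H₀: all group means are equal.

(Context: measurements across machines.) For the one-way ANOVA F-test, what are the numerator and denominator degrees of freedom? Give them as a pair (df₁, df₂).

k = 4 groups, N = 44 total
df = (k−1, N−k) = (4−1, 44−4) = (3, 40)

degrees of freedom = [3, 40]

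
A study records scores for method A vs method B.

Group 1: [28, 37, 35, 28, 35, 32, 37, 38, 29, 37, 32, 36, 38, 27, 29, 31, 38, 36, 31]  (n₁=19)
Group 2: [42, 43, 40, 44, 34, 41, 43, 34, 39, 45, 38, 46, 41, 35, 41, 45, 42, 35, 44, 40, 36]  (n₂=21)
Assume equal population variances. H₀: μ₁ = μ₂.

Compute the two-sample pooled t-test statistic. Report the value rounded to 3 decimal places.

x̄₁=33.368, s₁=3.905, n₁=19
x̄₂=40.381, s₂=3.788, n₂=21
s_p² = [18·3.905² + 20·3.788²]/38 = 14.7730
SE = √(s_p²·(1/19+1/21)) = 1.2170
t = (33.368−40.381)/1.2170 = -5.7623
df = 38

test statistic = -5.762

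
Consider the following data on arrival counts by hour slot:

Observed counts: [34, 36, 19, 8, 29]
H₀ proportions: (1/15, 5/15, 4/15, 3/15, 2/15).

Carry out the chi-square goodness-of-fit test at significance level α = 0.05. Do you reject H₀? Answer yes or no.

n = 126; E_i = n·p_i = [8.40, 42.00, 33.60, 25.20, 16.80]
χ² = (34−8.40)²/8.40 + (36−42.00)²/42.00 + (19−33.60)²/33.60 + (8−25.20)²/25.20 + (29−16.80)²/16.80 = 105.8194
df = 4
p-value (upper-tail) = 0.00000
At α=0.05: p < α → reject H₀

reject H₀: yes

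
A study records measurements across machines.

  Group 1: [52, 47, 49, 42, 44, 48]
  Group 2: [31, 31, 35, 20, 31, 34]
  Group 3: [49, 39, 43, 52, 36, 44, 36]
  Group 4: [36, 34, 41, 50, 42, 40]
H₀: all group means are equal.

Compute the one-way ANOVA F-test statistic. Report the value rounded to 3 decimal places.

Group means [47.00, 30.33, 42.71, 40.50], grand mean 40.240
SSB = Σnᵢ(x̄ᵢ−x̄)² = 906.298; SSW = ΣΣ(x−x̄ᵢ)² = 594.262
MSB = 906.298/3 = 302.0994; MSW = 594.262/21 = 28.2982
F = MSB/MSW = 10.6756
df = (3, 21)

test statistic = 10.676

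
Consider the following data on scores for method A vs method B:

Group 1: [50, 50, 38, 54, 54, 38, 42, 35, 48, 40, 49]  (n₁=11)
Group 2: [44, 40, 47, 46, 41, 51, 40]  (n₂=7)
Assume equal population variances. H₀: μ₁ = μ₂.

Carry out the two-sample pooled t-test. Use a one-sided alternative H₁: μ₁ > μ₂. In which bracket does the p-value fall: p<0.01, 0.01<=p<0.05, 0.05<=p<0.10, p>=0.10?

x̄₁=45.273, s₁=6.842, n₁=11
x̄₂=44.143, s₂=4.140, n₂=7
s_p² = [10·6.842² + 6·4.140²]/16 = 35.6899
SE = √(s_p²·(1/11+1/7)) = 2.8884
t = (45.273−44.143)/2.8884 = 0.3912
df = 16
p-value (one-sided, H₁ greater) = 0.35042
→ bracket: p>=0.10

p-value bracket: p>=0.10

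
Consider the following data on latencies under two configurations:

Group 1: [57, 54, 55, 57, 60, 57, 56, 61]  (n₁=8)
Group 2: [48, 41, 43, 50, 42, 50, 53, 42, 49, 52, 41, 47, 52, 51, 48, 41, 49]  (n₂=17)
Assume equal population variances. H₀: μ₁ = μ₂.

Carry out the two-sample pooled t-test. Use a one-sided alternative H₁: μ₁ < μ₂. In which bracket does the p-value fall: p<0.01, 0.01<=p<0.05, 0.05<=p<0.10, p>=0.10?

p-value bracket: p>=0.10

x̄₁=57.125, s₁=2.357, n₁=8
x̄₂=47.000, s₂=4.359, n₂=17
s_p² = [7·2.357² + 16·4.359²]/23 = 14.9076
SE = √(s_p²·(1/8+1/17)) = 1.6554
t = (57.125−47.000)/1.6554 = 6.1163
df = 23
p-value (one-sided, H₁ less) = 1.00000
→ bracket: p>=0.10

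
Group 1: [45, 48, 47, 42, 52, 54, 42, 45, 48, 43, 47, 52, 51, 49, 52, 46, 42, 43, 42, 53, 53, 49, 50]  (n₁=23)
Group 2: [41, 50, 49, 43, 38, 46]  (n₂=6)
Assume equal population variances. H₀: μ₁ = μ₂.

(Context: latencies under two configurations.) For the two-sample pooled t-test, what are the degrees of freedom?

df = n₁ + n₂ − 2 = 23 + 6 − 2 = 27

degrees of freedom = 27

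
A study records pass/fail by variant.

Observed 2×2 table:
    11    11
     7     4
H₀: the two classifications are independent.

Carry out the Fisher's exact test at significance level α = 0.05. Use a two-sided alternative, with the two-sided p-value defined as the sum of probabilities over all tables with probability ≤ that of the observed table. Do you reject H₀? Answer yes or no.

Margins: r₁=22, r₂=11, c₁=18, c₂=15, n=33
p_obs = C(22,11)·C(11,7)/C(33,18); sum pmf over tables with pmf ≤ p_obs
p-value (two-sided) = 0.71195
At α=0.05: p ≥ α → fail to reject H₀

reject H₀: no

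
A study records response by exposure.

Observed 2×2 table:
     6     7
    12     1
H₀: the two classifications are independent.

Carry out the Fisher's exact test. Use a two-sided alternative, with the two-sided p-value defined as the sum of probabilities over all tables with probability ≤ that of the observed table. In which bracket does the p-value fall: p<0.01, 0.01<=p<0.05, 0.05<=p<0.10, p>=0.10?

Margins: r₁=13, r₂=13, c₁=18, c₂=8, n=26
p_obs = C(13,6)·C(13,12)/C(26,18); sum pmf over tables with pmf ≤ p_obs
p-value (two-sided) = 0.03021
→ bracket: 0.01<=p<0.05

p-value bracket: 0.01<=p<0.05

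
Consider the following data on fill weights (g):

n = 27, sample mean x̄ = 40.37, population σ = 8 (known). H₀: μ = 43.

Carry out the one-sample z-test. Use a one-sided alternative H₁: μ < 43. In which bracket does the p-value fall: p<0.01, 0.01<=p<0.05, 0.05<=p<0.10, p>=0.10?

p-value bracket: 0.01<=p<0.05

SE = σ/√n = 8/√27 = 1.5396
z = (x̄−μ₀)/SE = (40.37−43)/1.5396 = -1.7082
p-value (one-sided, H₁ less) = 0.04380
→ bracket: 0.01<=p<0.05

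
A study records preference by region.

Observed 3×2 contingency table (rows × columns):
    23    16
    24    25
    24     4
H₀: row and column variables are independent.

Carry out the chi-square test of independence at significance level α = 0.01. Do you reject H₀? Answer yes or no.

Row totals [39, 49, 28], col totals [71, 45], n=116
χ² = (23−23.87)²/23.87 + (16−15.13)²/15.13 + (24−29.99)²/29.99 + (25−19.01)²/19.01 + (24−17.14)²/17.14 + (4−10.86)²/10.86 = 10.2499
df = 2
p-value (upper-tail) = 0.00595
At α=0.01: p < α → reject H₀

reject H₀: yes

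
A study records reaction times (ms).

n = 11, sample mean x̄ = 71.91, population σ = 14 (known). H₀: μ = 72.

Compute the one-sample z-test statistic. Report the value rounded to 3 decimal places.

test statistic = -0.021

SE = σ/√n = 14/√11 = 4.2212
z = (x̄−μ₀)/SE = (71.91−72)/4.2212 = -0.0213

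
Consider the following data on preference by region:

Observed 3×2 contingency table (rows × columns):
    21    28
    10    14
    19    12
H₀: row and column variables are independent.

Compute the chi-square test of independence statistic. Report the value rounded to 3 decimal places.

Row totals [49, 24, 31], col totals [50, 54], n=104
χ² = (21−23.56)²/23.56 + (28−25.44)²/25.44 + (10−11.54)²/11.54 + (14−12.46)²/12.46 + (19−14.90)²/14.90 + (12−16.10)²/16.10 = 3.0980
df = 2

test statistic = 3.098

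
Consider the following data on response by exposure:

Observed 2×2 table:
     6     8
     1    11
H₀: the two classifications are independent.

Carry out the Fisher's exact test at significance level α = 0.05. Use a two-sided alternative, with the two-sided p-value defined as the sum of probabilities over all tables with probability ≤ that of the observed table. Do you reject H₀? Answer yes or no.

reject H₀: no

Margins: r₁=14, r₂=12, c₁=7, c₂=19, n=26
p_obs = C(14,6)·C(12,1)/C(26,7); sum pmf over tables with pmf ≤ p_obs
p-value (two-sided) = 0.08087
At α=0.05: p ≥ α → fail to reject H₀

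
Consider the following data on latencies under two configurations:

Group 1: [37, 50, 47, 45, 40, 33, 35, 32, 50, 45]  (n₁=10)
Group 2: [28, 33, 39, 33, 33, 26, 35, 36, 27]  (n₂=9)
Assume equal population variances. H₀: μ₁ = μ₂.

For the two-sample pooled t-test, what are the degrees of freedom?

degrees of freedom = 17

df = n₁ + n₂ − 2 = 10 + 9 − 2 = 17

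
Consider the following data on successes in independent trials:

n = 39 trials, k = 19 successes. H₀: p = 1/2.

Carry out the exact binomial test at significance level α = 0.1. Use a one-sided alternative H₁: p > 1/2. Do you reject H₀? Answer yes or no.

Exact binomial: n=39, k=19, p₀=1/2=0.5000
P(X≥19) from Σ C(n,i)·p₀^i·(1−p₀)^(n−i)
p-value (one-sided, H₁ greater) = 0.62537
At α=0.1: p ≥ α → fail to reject H₀

reject H₀: no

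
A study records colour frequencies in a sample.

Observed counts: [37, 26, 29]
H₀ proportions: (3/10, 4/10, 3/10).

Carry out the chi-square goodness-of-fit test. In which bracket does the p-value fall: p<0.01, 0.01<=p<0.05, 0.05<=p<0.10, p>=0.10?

n = 92; E_i = n·p_i = [27.60, 36.80, 27.60]
χ² = (37−27.60)²/27.60 + (26−36.80)²/36.80 + (29−27.60)²/27.60 = 6.4420
df = 2
p-value (upper-tail) = 0.03991
→ bracket: 0.01<=p<0.05

p-value bracket: 0.01<=p<0.05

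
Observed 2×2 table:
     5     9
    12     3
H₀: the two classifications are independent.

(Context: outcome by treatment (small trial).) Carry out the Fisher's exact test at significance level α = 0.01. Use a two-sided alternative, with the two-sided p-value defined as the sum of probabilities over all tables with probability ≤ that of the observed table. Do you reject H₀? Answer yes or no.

Margins: r₁=14, r₂=15, c₁=17, c₂=12, n=29
p_obs = C(14,5)·C(15,12)/C(29,17); sum pmf over tables with pmf ≤ p_obs
p-value (two-sided) = 0.02533
At α=0.01: p ≥ α → fail to reject H₀

reject H₀: no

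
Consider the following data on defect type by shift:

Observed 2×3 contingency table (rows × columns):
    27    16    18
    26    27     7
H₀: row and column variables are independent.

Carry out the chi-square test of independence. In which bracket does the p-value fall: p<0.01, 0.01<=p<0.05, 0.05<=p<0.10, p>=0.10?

p-value bracket: 0.01<=p<0.05

Row totals [61, 60], col totals [53, 43, 25], n=121
χ² = (27−26.72)²/26.72 + (16−21.68)²/21.68 + (18−12.60)²/12.60 + (26−26.28)²/26.28 + (27−21.32)²/21.32 + (7−12.40)²/12.40 = 7.6651
df = 2
p-value (upper-tail) = 0.02165
→ bracket: 0.01<=p<0.05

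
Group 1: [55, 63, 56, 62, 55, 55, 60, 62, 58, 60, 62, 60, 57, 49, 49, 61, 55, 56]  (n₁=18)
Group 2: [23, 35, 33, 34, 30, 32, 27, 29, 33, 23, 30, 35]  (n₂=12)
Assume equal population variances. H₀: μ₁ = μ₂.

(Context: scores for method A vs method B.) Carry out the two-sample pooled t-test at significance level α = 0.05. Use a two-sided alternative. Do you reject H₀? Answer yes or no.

reject H₀: yes

x̄₁=57.500, s₁=4.176, n₁=18
x̄₂=30.333, s₂=4.207, n₂=12
s_p² = [17·4.176² + 11·4.207²]/28 = 17.5417
SE = √(s_p²·(1/18+1/12)) = 1.5609
t = (57.500−30.333)/1.5609 = 17.4047
df = 28
p-value (two-sided) = 0.00000
At α=0.05: p < α → reject H₀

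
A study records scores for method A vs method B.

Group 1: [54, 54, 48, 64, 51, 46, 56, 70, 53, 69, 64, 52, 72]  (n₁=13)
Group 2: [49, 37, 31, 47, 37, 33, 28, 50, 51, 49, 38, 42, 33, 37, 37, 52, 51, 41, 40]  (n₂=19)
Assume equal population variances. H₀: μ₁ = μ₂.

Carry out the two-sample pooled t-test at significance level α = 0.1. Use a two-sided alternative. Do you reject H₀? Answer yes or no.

x̄₁=57.923, s₁=8.770, n₁=13
x̄₂=41.211, s₂=7.591, n₂=19
s_p² = [12·8.770² + 18·7.591²]/30 = 65.3360
SE = √(s_p²·(1/13+1/19)) = 2.9094
t = (57.923−41.211)/2.9094 = 5.7443
df = 30
p-value (two-sided) = 0.00000
At α=0.1: p < α → reject H₀

reject H₀: yes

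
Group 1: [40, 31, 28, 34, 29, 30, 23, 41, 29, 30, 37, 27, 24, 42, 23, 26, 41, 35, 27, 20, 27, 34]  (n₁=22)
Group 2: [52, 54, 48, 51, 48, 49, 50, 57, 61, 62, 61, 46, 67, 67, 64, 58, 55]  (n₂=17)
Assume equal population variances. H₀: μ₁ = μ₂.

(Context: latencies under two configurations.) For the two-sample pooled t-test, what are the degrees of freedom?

df = n₁ + n₂ − 2 = 22 + 17 − 2 = 37

degrees of freedom = 37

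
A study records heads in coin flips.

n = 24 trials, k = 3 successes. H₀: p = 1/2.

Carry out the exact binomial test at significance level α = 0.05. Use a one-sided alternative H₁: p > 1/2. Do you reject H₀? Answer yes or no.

Exact binomial: n=24, k=3, p₀=1/2=0.5000
P(X≥3) from Σ C(n,i)·p₀^i·(1−p₀)^(n−i)
p-value (one-sided, H₁ greater) = 0.99998
At α=0.05: p ≥ α → fail to reject H₀

reject H₀: no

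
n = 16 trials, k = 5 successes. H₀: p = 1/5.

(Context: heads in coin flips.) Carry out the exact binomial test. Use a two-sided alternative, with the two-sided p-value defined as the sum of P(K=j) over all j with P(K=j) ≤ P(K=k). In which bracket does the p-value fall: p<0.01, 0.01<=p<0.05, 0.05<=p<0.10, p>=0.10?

p-value bracket: p>=0.10

Exact binomial: n=16, k=5, p₀=1/5=0.2000
P(X=j) = C(n,j)·p₀^j·(1−p₀)^(n−j); p = Σ P(X=j) over j with P(X=j) ≤ P(X=5)
p-value (two-sided) = 0.34249
→ bracket: p>=0.10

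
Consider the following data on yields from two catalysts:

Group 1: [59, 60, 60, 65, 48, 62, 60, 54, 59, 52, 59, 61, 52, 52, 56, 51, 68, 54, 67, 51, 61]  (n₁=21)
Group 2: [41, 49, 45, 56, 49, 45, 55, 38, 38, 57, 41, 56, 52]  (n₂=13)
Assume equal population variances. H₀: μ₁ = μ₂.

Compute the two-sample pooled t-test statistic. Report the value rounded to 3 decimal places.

test statistic = 4.525

x̄₁=57.667, s₁=5.562, n₁=21
x̄₂=47.846, s₂=7.022, n₂=13
s_p² = [20·5.562² + 12·7.022²]/32 = 37.8237
SE = √(s_p²·(1/21+1/13)) = 2.1704
t = (57.667−47.846)/2.1704 = 4.5247
df = 32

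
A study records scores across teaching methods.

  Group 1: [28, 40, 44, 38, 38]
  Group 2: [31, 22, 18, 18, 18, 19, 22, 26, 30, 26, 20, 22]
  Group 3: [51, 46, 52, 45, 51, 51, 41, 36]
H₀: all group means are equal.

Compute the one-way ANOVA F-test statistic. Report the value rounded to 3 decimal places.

test statistic = 52.112

Group means [37.60, 22.67, 46.62], grand mean 33.320
SSB = Σnᵢ(x̄ᵢ−x̄)² = 2869.698; SSW = ΣΣ(x−x̄ᵢ)² = 605.742
MSB = 2869.698/2 = 1434.8492; MSW = 605.742/22 = 27.5337
F = MSB/MSW = 52.1124
df = (2, 22)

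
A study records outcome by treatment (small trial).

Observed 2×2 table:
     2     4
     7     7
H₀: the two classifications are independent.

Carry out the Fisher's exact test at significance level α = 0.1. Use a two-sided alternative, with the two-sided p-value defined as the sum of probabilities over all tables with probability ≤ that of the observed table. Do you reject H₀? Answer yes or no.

Margins: r₁=6, r₂=14, c₁=9, c₂=11, n=20
p_obs = C(6,2)·C(14,7)/C(20,9); sum pmf over tables with pmf ≤ p_obs
p-value (two-sided) = 0.64241
At α=0.1: p ≥ α → fail to reject H₀

reject H₀: no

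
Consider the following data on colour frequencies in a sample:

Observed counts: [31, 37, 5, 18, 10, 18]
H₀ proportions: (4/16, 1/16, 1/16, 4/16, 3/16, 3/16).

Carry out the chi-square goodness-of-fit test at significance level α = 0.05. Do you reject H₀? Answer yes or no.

reject H₀: yes

n = 119; E_i = n·p_i = [29.75, 7.44, 7.44, 29.75, 22.31, 22.31]
χ² = (31−29.75)²/29.75 + (37−7.44)²/7.44 + (5−7.44)²/7.44 + (18−29.75)²/29.75 + (10−22.31)²/22.31 + (18−22.31)²/22.31 = 130.6246
df = 5
p-value (upper-tail) = 0.00000
At α=0.05: p < α → reject H₀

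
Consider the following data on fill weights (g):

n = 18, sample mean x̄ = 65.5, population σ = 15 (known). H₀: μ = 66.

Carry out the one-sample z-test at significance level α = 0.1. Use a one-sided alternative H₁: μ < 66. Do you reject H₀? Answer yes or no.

reject H₀: no

SE = σ/√n = 15/√18 = 3.5355
z = (x̄−μ₀)/SE = (65.5−66)/3.5355 = -0.1414
p-value (one-sided, H₁ less) = 0.44377
At α=0.1: p ≥ α → fail to reject H₀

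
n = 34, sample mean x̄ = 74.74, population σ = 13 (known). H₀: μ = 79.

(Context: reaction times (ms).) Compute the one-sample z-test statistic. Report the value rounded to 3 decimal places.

SE = σ/√n = 13/√34 = 2.2295
z = (x̄−μ₀)/SE = (74.74−79)/2.2295 = -1.9108

test statistic = -1.911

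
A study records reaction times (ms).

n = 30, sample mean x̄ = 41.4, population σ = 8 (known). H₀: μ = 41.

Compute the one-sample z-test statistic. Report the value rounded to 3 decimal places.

SE = σ/√n = 8/√30 = 1.4606
z = (x̄−μ₀)/SE = (41.4−41)/1.4606 = 0.2739

test statistic = 0.274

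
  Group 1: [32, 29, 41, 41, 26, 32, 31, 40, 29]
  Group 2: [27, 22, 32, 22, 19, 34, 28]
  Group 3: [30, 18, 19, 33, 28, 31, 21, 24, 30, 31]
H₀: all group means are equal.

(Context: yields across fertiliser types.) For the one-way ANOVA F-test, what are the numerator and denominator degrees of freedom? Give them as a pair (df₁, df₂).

k = 3 groups, N = 26 total
df = (k−1, N−k) = (3−1, 26−3) = (2, 23)

degrees of freedom = [2, 23]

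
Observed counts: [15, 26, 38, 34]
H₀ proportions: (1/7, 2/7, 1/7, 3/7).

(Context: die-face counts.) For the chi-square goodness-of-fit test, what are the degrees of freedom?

df = k − 1 = 4 − 1 = 3

degrees of freedom = 3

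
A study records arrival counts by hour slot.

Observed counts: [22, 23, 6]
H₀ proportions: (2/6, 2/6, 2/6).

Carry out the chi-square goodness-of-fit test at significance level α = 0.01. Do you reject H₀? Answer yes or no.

reject H₀: yes

n = 51; E_i = n·p_i = [17.00, 17.00, 17.00]
χ² = (22−17.00)²/17.00 + (23−17.00)²/17.00 + (6−17.00)²/17.00 = 10.7059
df = 2
p-value (upper-tail) = 0.00473
At α=0.01: p < α → reject H₀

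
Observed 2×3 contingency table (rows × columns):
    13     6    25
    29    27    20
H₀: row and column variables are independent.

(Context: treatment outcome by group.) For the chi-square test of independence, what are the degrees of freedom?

df = (r−1)(c−1) = (2−1)·(3−1) = 2

degrees of freedom = 2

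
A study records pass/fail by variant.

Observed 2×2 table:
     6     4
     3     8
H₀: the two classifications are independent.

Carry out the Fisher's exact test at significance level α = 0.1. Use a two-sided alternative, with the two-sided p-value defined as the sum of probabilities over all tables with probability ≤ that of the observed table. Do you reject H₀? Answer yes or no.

reject H₀: no

Margins: r₁=10, r₂=11, c₁=9, c₂=12, n=21
p_obs = C(10,6)·C(11,3)/C(21,9); sum pmf over tables with pmf ≤ p_obs
p-value (two-sided) = 0.19838
At α=0.1: p ≥ α → fail to reject H₀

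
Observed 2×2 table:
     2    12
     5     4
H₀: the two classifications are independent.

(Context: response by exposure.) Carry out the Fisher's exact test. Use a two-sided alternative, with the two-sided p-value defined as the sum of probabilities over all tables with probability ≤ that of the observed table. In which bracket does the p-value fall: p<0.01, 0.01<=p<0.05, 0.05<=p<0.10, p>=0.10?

Margins: r₁=14, r₂=9, c₁=7, c₂=16, n=23
p_obs = C(14,2)·C(9,5)/C(23,7); sum pmf over tables with pmf ≤ p_obs
p-value (two-sided) = 0.06571
→ bracket: 0.05<=p<0.10

p-value bracket: 0.05<=p<0.10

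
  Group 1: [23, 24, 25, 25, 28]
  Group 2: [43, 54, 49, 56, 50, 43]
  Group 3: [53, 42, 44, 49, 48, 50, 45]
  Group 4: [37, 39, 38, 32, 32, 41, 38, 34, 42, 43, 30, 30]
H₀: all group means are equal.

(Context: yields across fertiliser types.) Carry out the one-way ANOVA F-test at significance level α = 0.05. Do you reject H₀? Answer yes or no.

Group means [25.00, 49.17, 47.29, 36.33], grand mean 39.567
SSB = Σnᵢ(x̄ᵢ−x̄)² = 2156.438; SSW = ΣΣ(x−x̄ᵢ)² = 482.929
MSB = 2156.438/3 = 718.8127; MSW = 482.929/26 = 18.5742
F = MSB/MSW = 38.6996
df = (3, 26)
p-value (upper-tail) = 0.00000
At α=0.05: p < α → reject H₀

reject H₀: yes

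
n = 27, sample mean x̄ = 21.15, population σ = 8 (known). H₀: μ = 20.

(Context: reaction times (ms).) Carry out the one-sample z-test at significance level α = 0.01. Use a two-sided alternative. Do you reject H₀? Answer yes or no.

reject H₀: no

SE = σ/√n = 8/√27 = 1.5396
z = (x̄−μ₀)/SE = (21.15−20)/1.5396 = 0.7469
p-value (two-sided) = 0.45510
At α=0.01: p ≥ α → fail to reject H₀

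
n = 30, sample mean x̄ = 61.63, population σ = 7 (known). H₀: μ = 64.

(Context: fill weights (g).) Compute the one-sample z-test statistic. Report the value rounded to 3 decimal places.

SE = σ/√n = 7/√30 = 1.2780
z = (x̄−μ₀)/SE = (61.63−64)/1.2780 = -1.8544

test statistic = -1.854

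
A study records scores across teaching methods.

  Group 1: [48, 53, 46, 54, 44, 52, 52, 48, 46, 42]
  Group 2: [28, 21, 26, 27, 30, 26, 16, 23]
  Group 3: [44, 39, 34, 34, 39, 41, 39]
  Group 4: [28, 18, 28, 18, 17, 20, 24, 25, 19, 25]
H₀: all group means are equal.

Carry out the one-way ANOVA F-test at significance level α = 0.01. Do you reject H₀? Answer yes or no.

reject H₀: yes

Group means [48.50, 24.62, 38.57, 22.20], grand mean 33.543
SSB = Σnᵢ(x̄ᵢ−x̄)² = 4336.996; SSW = ΣΣ(x−x̄ᵢ)² = 531.689
MSB = 4336.996/3 = 1445.6655; MSW = 531.689/31 = 17.1513
F = MSB/MSW = 84.2891
df = (3, 31)
p-value (upper-tail) = 0.00000
At α=0.01: p < α → reject H₀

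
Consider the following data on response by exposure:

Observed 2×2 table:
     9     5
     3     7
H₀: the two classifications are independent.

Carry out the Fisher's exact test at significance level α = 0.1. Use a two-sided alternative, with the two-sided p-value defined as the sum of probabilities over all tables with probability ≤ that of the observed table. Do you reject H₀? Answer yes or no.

reject H₀: no

Margins: r₁=14, r₂=10, c₁=12, c₂=12, n=24
p_obs = C(14,9)·C(10,3)/C(24,12); sum pmf over tables with pmf ≤ p_obs
p-value (two-sided) = 0.21376
At α=0.1: p ≥ α → fail to reject H₀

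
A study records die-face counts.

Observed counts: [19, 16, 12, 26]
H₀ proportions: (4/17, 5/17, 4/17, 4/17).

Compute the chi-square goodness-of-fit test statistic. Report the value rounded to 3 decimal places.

test statistic = 7.680

n = 73; E_i = n·p_i = [17.18, 21.47, 17.18, 17.18]
χ² = (19−17.18)²/17.18 + (16−21.47)²/21.47 + (12−17.18)²/17.18 + (26−17.18)²/17.18 = 7.6801
df = 3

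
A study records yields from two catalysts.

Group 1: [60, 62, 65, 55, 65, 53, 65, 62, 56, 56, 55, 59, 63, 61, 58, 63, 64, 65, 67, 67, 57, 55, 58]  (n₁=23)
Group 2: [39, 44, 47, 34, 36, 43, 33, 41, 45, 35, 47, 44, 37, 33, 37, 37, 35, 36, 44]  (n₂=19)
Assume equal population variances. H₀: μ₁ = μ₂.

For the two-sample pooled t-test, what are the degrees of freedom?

df = n₁ + n₂ − 2 = 23 + 19 − 2 = 40

degrees of freedom = 40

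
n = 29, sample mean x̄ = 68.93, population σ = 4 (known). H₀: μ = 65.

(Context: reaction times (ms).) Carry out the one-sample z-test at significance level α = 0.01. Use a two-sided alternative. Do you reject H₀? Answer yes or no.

SE = σ/√n = 4/√29 = 0.7428
z = (x̄−μ₀)/SE = (68.93−65)/0.7428 = 5.2909
p-value (two-sided) = 0.00000
At α=0.01: p < α → reject H₀

reject H₀: yes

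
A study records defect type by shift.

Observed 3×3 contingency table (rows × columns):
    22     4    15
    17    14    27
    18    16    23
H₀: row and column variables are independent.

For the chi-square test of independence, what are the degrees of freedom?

degrees of freedom = 4

df = (r−1)(c−1) = (3−1)·(3−1) = 4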